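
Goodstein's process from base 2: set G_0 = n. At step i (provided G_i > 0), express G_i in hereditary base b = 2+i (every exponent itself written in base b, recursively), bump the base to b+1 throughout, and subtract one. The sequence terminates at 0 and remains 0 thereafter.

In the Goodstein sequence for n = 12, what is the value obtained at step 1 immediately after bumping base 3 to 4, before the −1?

G_0=12  [base 2] 2^(2 + 1) + 2^2  →[2↦3]→  3^(3 + 1) + 3^3 = 108  −1 ⇒ G_1=107
G_1=107  [base 3] 3^(3 + 1) + 2·3^2 + 2·3 + 2  →[3↦4]→  4^(4 + 1) + 2·4^2 + 2·4 + 2 = 1066  −1 ⇒ G_2=1065

1066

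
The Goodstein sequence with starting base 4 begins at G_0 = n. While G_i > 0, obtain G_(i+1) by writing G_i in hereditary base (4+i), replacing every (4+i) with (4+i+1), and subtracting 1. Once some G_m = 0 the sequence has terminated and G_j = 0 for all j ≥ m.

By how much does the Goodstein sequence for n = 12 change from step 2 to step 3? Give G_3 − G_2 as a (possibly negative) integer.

1

base 4: 12 = 3·4; at 5: 3·5 = 15; next = 14
base 5: 14 = 2·5 + 4; at 6: 2·6 + 4 = 16; next = 15
base 6: 15 = 2·6 + 3; at 7: 2·7 + 3 = 17; next = 16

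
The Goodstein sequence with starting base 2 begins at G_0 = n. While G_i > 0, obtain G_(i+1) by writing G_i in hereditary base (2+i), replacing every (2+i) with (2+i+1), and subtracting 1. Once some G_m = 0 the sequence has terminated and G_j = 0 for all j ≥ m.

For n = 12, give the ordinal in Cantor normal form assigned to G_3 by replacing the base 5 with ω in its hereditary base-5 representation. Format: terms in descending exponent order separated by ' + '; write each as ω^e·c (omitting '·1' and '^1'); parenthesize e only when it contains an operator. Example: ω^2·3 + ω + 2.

ω^(ω + 1) + ω^2·2 + ω·2

(0) 12|_2 = 2^(2 + 1) + 2^2 ↦ 3^(3 + 1) + 3^3|_3 = 108 ⇒ 107
(1) 107|_3 = 3^(3 + 1) + 2·3^2 + 2·3 + 2 ↦ 4^(4 + 1) + 2·4^2 + 2·4 + 2|_4 = 1066 ⇒ 1065
(2) 1065|_4 = 4^(4 + 1) + 2·4^2 + 2·4 + 1 ↦ 5^(5 + 1) + 2·5^2 + 2·5 + 1|_5 = 15686 ⇒ 15685
(3) 15685|_5 = 5^(5 + 1) + 2·5^2 + 2·5 ↦ 6^(6 + 1) + 2·6^2 + 2·6|_6 = 280020 ⇒ 280019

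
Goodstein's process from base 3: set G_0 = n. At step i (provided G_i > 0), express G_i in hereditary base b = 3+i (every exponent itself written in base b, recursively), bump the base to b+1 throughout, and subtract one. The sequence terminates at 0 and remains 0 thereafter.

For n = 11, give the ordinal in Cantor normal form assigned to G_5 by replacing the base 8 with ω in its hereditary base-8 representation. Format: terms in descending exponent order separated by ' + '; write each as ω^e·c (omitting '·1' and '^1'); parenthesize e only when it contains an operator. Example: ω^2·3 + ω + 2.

[0] 11 ≡ 3^2 + 2 (base 3). Lift 4: 18. −1: 17.
[1] 17 ≡ 4^2 + 1 (base 4). Lift 5: 26. −1: 25.
[2] 25 ≡ 5^2 (base 5). Lift 6: 36. −1: 35.
[3] 35 ≡ 5·6 + 5 (base 6). Lift 7: 40. −1: 39.
[4] 39 ≡ 5·7 + 4 (base 7). Lift 8: 44. −1: 43.

ω·5 + 3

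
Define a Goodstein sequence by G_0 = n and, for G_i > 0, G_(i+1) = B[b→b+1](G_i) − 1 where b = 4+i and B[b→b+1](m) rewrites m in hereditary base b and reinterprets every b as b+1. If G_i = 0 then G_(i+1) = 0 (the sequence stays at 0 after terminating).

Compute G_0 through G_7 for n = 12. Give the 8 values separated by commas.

G_0=12  [base 4] 3·4  →[4↦5]→  3·5 = 15  −1 ⇒ G_1=14
G_1=14  [base 5] 2·5 + 4  →[5↦6]→  2·6 + 4 = 16  −1 ⇒ G_2=15
G_2=15  [base 6] 2·6 + 3  →[6↦7]→  2·7 + 3 = 17  −1 ⇒ G_3=16
G_3=16  [base 7] 2·7 + 2  →[7↦8]→  2·8 + 2 = 18  −1 ⇒ G_4=17
G_4=17  [base 8] 2·8 + 1  →[8↦9]→  2·9 + 1 = 19  −1 ⇒ G_5=18
G_5=18  [base 9] 2·9  →[9↦10]→  2·10 = 20  −1 ⇒ G_6=19
G_6=19  [base 10] 10 + 9  →[10↦11]→  11 + 9 = 20  −1 ⇒ G_7=19

12, 14, 15, 16, 17, 18, 19, 19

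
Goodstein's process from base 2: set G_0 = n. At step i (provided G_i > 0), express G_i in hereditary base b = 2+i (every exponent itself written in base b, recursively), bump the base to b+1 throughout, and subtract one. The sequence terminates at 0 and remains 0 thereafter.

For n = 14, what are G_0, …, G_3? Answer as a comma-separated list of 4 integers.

14, 110, 1281, 18750

i=0: 14 = 2^(2 + 1) + 2^2 + 2 (b=2); 2→3: 3^(3 + 1) + 3^3 + 3 = 111; 111−1 = 110
i=1: 110 = 3^(3 + 1) + 3^3 + 2 (b=3); 3→4: 4^(4 + 1) + 4^4 + 2 = 1282; 1282−1 = 1281
i=2: 1281 = 4^(4 + 1) + 4^4 + 1 (b=4); 4→5: 5^(5 + 1) + 5^5 + 1 = 18751; 18751−1 = 18750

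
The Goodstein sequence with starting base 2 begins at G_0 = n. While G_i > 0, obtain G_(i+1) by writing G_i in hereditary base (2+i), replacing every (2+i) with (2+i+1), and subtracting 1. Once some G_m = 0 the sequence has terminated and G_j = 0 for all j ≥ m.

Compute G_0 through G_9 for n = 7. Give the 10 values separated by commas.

[0] 7 ≡ 2^2 + 2 + 1 (base 2). Lift 3: 31. −1: 30.
[1] 30 ≡ 3^3 + 3 (base 3). Lift 4: 260. −1: 259.
[2] 259 ≡ 4^4 + 3 (base 4). Lift 5: 3128. −1: 3127.
[3] 3127 ≡ 5^5 + 2 (base 5). Lift 6: 46658. −1: 46657.
[4] 46657 ≡ 6^6 + 1 (base 6). Lift 7: 823544. −1: 823543.
[5] 823543 ≡ 7^7 (base 7). Lift 8: 16777216. −1: 16777215.
[6] 16777215 ≡ 7·8^7 + 7·8^6 + 7·8^5 + 7·8^4 + 7·8^3 + 7·8^2 + 7·8 + 7 (base 8). Lift 9: 37665880. −1: 37665879.
[7] 37665879 ≡ 7·9^7 + 7·9^6 + 7·9^5 + 7·9^4 + 7·9^3 + 7·9^2 + 7·9 + 6 (base 9). Lift 10: 77777776. −1: 77777775.
[8] 77777775 ≡ 7·10^7 + 7·10^6 + 7·10^5 + 7·10^4 + 7·10^3 + 7·10^2 + 7·10 + 5 (base 10). Lift 11: 150051214. −1: 150051213.

7, 30, 259, 3127, 46657, 823543, 16777215, 37665879, 77777775, 150051213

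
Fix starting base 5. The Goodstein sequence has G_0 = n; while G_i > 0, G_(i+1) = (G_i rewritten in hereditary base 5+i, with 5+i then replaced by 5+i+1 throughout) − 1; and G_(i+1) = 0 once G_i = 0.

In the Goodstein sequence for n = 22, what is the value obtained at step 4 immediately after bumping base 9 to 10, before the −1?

G_0=22  [base 5] 4·5 + 2  →[5↦6]→  4·6 + 2 = 26  −1 ⇒ G_1=25
G_1=25  [base 6] 4·6 + 1  →[6↦7]→  4·7 + 1 = 29  −1 ⇒ G_2=28
G_2=28  [base 7] 4·7  →[7↦8]→  4·8 = 32  −1 ⇒ G_3=31
G_3=31  [base 8] 3·8 + 7  →[8↦9]→  3·9 + 7 = 34  −1 ⇒ G_4=33
G_4=33  [base 9] 3·9 + 6  →[9↦10]→  3·10 + 6 = 36  −1 ⇒ G_5=35

36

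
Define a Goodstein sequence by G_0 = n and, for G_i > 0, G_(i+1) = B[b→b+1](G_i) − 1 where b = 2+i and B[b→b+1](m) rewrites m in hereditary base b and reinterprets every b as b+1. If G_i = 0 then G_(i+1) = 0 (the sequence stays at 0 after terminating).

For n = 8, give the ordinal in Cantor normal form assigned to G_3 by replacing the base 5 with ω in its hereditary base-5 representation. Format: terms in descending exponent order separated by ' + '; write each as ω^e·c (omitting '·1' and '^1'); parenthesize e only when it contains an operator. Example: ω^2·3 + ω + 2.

base 2: 8 = 2^(2 + 1); at 3: 3^(3 + 1) = 81; next = 80
base 3: 80 = 2·3^3 + 2·3^2 + 2·3 + 2; at 4: 2·4^4 + 2·4^2 + 2·4 + 2 = 554; next = 553
base 4: 553 = 2·4^4 + 2·4^2 + 2·4 + 1; at 5: 2·5^5 + 2·5^2 + 2·5 + 1 = 6311; next = 6310

ω^ω·2 + ω^2·2 + ω·2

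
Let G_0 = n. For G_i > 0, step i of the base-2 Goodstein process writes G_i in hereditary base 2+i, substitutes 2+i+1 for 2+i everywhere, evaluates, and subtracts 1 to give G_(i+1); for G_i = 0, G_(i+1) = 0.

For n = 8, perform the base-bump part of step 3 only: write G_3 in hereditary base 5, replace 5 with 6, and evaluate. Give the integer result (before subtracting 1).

93396

(0) 8|_2 = 2^(2 + 1) ↦ 3^(3 + 1)|_3 = 81 ⇒ 80
(1) 80|_3 = 2·3^3 + 2·3^2 + 2·3 + 2 ↦ 2·4^4 + 2·4^2 + 2·4 + 2|_4 = 554 ⇒ 553
(2) 553|_4 = 2·4^4 + 2·4^2 + 2·4 + 1 ↦ 2·5^5 + 2·5^2 + 2·5 + 1|_5 = 6311 ⇒ 6310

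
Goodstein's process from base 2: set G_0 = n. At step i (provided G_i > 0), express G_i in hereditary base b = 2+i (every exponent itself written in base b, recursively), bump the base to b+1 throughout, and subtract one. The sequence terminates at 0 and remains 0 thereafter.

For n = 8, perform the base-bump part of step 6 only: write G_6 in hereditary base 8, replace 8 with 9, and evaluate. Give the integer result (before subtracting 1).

(0) 8|_2 = 2^(2 + 1) ↦ 3^(3 + 1)|_3 = 81 ⇒ 80
(1) 80|_3 = 2·3^3 + 2·3^2 + 2·3 + 2 ↦ 2·4^4 + 2·4^2 + 2·4 + 2|_4 = 554 ⇒ 553
(2) 553|_4 = 2·4^4 + 2·4^2 + 2·4 + 1 ↦ 2·5^5 + 2·5^2 + 2·5 + 1|_5 = 6311 ⇒ 6310
(3) 6310|_5 = 2·5^5 + 2·5^2 + 2·5 ↦ 2·6^6 + 2·6^2 + 2·6|_6 = 93396 ⇒ 93395
(4) 93395|_6 = 2·6^6 + 2·6^2 + 6 + 5 ↦ 2·7^7 + 2·7^2 + 7 + 5|_7 = 1647196 ⇒ 1647195
(5) 1647195|_7 = 2·7^7 + 2·7^2 + 7 + 4 ↦ 2·8^8 + 2·8^2 + 8 + 4|_8 = 33554572 ⇒ 33554571
(6) 33554571|_8 = 2·8^8 + 2·8^2 + 8 + 3 ↦ 2·9^9 + 2·9^2 + 9 + 3|_9 = 774841152 ⇒ 774841151

774841152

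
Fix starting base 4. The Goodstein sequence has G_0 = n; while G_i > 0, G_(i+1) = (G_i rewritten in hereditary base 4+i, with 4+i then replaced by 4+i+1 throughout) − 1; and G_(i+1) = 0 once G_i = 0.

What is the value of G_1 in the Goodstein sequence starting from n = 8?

G_0 = 8. HB_4(8) = 2·4. Bump = 10. G_1 = 9.
G_1 = 9. HB_5(9) = 5 + 4. Bump = 10. G_2 = 9.

9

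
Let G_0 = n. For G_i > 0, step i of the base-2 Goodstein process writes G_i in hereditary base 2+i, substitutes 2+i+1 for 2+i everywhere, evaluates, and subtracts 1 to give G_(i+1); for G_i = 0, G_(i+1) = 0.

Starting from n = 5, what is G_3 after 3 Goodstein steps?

467

G_0 = 5. HB_2(5) = 2^2 + 1. Bump = 28. G_1 = 27.
G_1 = 27. HB_3(27) = 3^3. Bump = 256. G_2 = 255.
G_2 = 255. HB_4(255) = 3·4^3 + 3·4^2 + 3·4 + 3. Bump = 468. G_3 = 467.
G_3 = 467. HB_5(467) = 3·5^3 + 3·5^2 + 3·5 + 2. Bump = 776. G_4 = 775.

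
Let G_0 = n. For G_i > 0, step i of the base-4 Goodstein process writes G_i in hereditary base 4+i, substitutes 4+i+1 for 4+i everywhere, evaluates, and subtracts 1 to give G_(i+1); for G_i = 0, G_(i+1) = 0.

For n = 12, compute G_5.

[0] 12 ≡ 3·4 (base 4). Lift 5: 15. −1: 14.
[1] 14 ≡ 2·5 + 4 (base 5). Lift 6: 16. −1: 15.
[2] 15 ≡ 2·6 + 3 (base 6). Lift 7: 17. −1: 16.
[3] 16 ≡ 2·7 + 2 (base 7). Lift 8: 18. −1: 17.
[4] 17 ≡ 2·8 + 1 (base 8). Lift 9: 19. −1: 18.
[5] 18 ≡ 2·9 (base 9). Lift 10: 20. −1: 19.

18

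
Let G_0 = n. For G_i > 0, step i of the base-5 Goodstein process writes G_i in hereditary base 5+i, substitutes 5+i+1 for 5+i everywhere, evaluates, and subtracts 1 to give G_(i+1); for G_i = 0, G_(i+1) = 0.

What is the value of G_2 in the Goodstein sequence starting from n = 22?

step 0: 22 = 4·5 + 2; sub 6 for 5: 4·6 + 2; = 26; G_1 = 26−1 = 25
step 1: 25 = 4·6 + 1; sub 7 for 6: 4·7 + 1; = 29; G_2 = 29−1 = 28

28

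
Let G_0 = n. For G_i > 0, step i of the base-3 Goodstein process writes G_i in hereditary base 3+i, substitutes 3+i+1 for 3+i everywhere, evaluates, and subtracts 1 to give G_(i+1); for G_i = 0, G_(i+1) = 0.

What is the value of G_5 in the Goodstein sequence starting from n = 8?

step 0: 8 = 2·3 + 2; sub 4 for 3: 2·4 + 2; = 10; G_1 = 10−1 = 9
step 1: 9 = 2·4 + 1; sub 5 for 4: 2·5 + 1; = 11; G_2 = 11−1 = 10
step 2: 10 = 2·5; sub 6 for 5: 2·6; = 12; G_3 = 12−1 = 11
step 3: 11 = 6 + 5; sub 7 for 6: 7 + 5; = 12; G_4 = 12−1 = 11
step 4: 11 = 7 + 4; sub 8 for 7: 8 + 4; = 12; G_5 = 12−1 = 11
step 5: 11 = 8 + 3; sub 9 for 8: 9 + 3; = 12; G_6 = 12−1 = 11

11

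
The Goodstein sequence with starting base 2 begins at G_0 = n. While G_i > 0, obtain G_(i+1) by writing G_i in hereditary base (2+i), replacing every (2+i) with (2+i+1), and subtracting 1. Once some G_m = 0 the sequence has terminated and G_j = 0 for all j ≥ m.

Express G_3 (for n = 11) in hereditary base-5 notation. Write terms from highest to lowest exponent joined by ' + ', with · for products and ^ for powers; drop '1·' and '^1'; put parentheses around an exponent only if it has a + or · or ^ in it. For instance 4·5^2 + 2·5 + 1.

base 2: 11 = 2^(2 + 1) + 2 + 1; at 3: 3^(3 + 1) + 3 + 1 = 85; next = 84
base 3: 84 = 3^(3 + 1) + 3; at 4: 4^(4 + 1) + 4 = 1028; next = 1027
base 4: 1027 = 4^(4 + 1) + 3; at 5: 5^(5 + 1) + 3 = 15628; next = 15627

5^(5 + 1) + 2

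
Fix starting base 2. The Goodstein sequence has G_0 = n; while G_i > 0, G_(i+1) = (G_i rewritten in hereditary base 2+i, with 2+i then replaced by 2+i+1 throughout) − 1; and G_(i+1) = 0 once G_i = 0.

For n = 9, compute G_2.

1023

base 2: 9 = 2^(2 + 1) + 1; at 3: 3^(3 + 1) + 1 = 82; next = 81
base 3: 81 = 3^(3 + 1); at 4: 4^(4 + 1) = 1024; next = 1023
base 4: 1023 = 3·4^4 + 3·4^3 + 3·4^2 + 3·4 + 3; at 5: 3·5^5 + 3·5^3 + 3·5^2 + 3·5 + 3 = 9843; next = 9842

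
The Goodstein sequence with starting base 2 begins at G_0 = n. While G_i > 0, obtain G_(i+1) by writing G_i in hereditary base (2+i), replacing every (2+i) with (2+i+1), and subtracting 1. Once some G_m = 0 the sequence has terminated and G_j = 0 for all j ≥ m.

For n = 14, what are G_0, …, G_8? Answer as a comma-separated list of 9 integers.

G_0 = 14. HB_2(14) = 2^(2 + 1) + 2^2 + 2. Bump = 111. G_1 = 110.
G_1 = 110. HB_3(110) = 3^(3 + 1) + 3^3 + 2. Bump = 1282. G_2 = 1281.
G_2 = 1281. HB_4(1281) = 4^(4 + 1) + 4^4 + 1. Bump = 18751. G_3 = 18750.
G_3 = 18750. HB_5(18750) = 5^(5 + 1) + 5^5. Bump = 326592. G_4 = 326591.
G_4 = 326591. HB_6(326591) = 6^(6 + 1) + 5·6^5 + 5·6^4 + 5·6^3 + 5·6^2 + 5·6 + 5. Bump = 5862841. G_5 = 5862840.
G_5 = 5862840. HB_7(5862840) = 7^(7 + 1) + 5·7^5 + 5·7^4 + 5·7^3 + 5·7^2 + 5·7 + 4. Bump = 134404972. G_6 = 134404971.
G_6 = 134404971. HB_8(134404971) = 8^(8 + 1) + 5·8^5 + 5·8^4 + 5·8^3 + 5·8^2 + 5·8 + 3. Bump = 3487116549. G_7 = 3487116548.
G_7 = 3487116548. HB_9(3487116548) = 9^(9 + 1) + 5·9^5 + 5·9^4 + 5·9^3 + 5·9^2 + 5·9 + 2. Bump = 100000555552. G_8 = 100000555551.

14, 110, 1281, 18750, 326591, 5862840, 134404971, 3487116548, 100000555551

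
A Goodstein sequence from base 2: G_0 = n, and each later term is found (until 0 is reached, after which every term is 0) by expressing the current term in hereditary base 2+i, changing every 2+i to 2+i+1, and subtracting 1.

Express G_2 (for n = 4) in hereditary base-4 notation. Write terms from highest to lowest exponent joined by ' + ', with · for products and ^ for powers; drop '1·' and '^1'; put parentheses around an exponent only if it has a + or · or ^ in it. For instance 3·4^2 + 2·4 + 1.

i=0: 4 = 2^2 (b=2); 2→3: 3^3 = 27; 27−1 = 26
i=1: 26 = 2·3^2 + 2·3 + 2 (b=3); 3→4: 2·4^2 + 2·4 + 2 = 42; 42−1 = 41
i=2: 41 = 2·4^2 + 2·4 + 1 (b=4); 4→5: 2·5^2 + 2·5 + 1 = 61; 61−1 = 60

2·4^2 + 2·4 + 1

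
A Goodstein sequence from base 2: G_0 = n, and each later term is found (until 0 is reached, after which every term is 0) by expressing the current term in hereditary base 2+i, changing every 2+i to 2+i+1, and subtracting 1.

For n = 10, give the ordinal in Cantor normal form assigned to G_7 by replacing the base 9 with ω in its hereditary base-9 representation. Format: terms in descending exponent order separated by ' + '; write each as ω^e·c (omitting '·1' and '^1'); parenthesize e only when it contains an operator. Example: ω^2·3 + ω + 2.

ω^ω·5 + ω^5·5 + ω^4·5 + ω^3·5 + ω^2·5 + ω·5 + 2

[0] 10 ≡ 2^(2 + 1) + 2 (base 2). Lift 3: 84. −1: 83.
[1] 83 ≡ 3^(3 + 1) + 2 (base 3). Lift 4: 1026. −1: 1025.
[2] 1025 ≡ 4^(4 + 1) + 1 (base 4). Lift 5: 15626. −1: 15625.
[3] 15625 ≡ 5^(5 + 1) (base 5). Lift 6: 279936. −1: 279935.
[4] 279935 ≡ 5·6^6 + 5·6^5 + 5·6^4 + 5·6^3 + 5·6^2 + 5·6 + 5 (base 6). Lift 7: 4215755. −1: 4215754.
[5] 4215754 ≡ 5·7^7 + 5·7^5 + 5·7^4 + 5·7^3 + 5·7^2 + 5·7 + 4 (base 7). Lift 8: 84073324. −1: 84073323.
[6] 84073323 ≡ 5·8^8 + 5·8^5 + 5·8^4 + 5·8^3 + 5·8^2 + 5·8 + 3 (base 8). Lift 9: 1937434593. −1: 1937434592.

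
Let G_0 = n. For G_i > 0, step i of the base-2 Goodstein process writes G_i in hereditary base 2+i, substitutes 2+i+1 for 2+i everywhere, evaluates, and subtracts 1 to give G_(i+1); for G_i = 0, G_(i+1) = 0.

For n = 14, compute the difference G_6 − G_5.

128542131

G_0=14  [base 2] 2^(2 + 1) + 2^2 + 2  →[2↦3]→  3^(3 + 1) + 3^3 + 3 = 111  −1 ⇒ G_1=110
G_1=110  [base 3] 3^(3 + 1) + 3^3 + 2  →[3↦4]→  4^(4 + 1) + 4^4 + 2 = 1282  −1 ⇒ G_2=1281
G_2=1281  [base 4] 4^(4 + 1) + 4^4 + 1  →[4↦5]→  5^(5 + 1) + 5^5 + 1 = 18751  −1 ⇒ G_3=18750
G_3=18750  [base 5] 5^(5 + 1) + 5^5  →[5↦6]→  6^(6 + 1) + 6^6 = 326592  −1 ⇒ G_4=326591
G_4=326591  [base 6] 6^(6 + 1) + 5·6^5 + 5·6^4 + 5·6^3 + 5·6^2 + 5·6 + 5  →[6↦7]→  7^(7 + 1) + 5·7^5 + 5·7^4 + 5·7^3 + 5·7^2 + 5·7 + 5 = 5862841  −1 ⇒ G_5=5862840
G_5=5862840  [base 7] 7^(7 + 1) + 5·7^5 + 5·7^4 + 5·7^3 + 5·7^2 + 5·7 + 4  →[7↦8]→  8^(8 + 1) + 5·8^5 + 5·8^4 + 5·8^3 + 5·8^2 + 5·8 + 4 = 134404972  −1 ⇒ G_6=134404971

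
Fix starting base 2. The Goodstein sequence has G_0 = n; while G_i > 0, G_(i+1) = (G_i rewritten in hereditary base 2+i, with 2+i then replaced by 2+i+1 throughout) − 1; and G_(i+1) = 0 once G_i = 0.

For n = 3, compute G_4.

base 2: 3 = 2 + 1; at 3: 3 + 1 = 4; next = 3
base 3: 3 = 3; at 4: 4 = 4; next = 3
base 4: 3 = 3; at 5: 3 = 3; next = 2
base 5: 2 = 2; at 6: 2 = 2; next = 1

1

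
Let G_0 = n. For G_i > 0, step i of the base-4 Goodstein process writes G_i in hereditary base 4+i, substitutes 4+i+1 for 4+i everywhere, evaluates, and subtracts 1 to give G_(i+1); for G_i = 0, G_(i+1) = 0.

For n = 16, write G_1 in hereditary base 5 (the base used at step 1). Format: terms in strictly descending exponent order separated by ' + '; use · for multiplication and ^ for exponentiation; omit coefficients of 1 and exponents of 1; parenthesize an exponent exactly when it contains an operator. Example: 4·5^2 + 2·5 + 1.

4·5 + 4

base 4: 16 = 4^2; at 5: 5^2 = 25; next = 24
base 5: 24 = 4·5 + 4; at 6: 4·6 + 4 = 28; next = 27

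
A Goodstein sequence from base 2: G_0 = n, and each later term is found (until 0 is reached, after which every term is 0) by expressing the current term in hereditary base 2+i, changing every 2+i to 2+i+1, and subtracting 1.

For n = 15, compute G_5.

G_0 = 15. HB_2(15) = 2^(2 + 1) + 2^2 + 2 + 1. Bump = 112. G_1 = 111.
G_1 = 111. HB_3(111) = 3^(3 + 1) + 3^3 + 3. Bump = 1284. G_2 = 1283.
G_2 = 1283. HB_4(1283) = 4^(4 + 1) + 4^4 + 3. Bump = 18753. G_3 = 18752.
G_3 = 18752. HB_5(18752) = 5^(5 + 1) + 5^5 + 2. Bump = 326594. G_4 = 326593.
G_4 = 326593. HB_6(326593) = 6^(6 + 1) + 6^6 + 1. Bump = 6588345. G_5 = 6588344.
G_5 = 6588344. HB_7(6588344) = 7^(7 + 1) + 7^7. Bump = 150994944. G_6 = 150994943.

6588344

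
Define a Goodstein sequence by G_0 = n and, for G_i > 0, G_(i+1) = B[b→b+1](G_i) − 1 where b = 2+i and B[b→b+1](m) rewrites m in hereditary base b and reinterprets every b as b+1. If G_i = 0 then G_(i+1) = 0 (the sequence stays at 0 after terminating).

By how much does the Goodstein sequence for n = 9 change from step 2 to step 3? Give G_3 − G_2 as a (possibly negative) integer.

G_0 = 9. HB_2(9) = 2^(2 + 1) + 1. Bump = 82. G_1 = 81.
G_1 = 81. HB_3(81) = 3^(3 + 1). Bump = 1024. G_2 = 1023.
G_2 = 1023. HB_4(1023) = 3·4^4 + 3·4^3 + 3·4^2 + 3·4 + 3. Bump = 9843. G_3 = 9842.

8819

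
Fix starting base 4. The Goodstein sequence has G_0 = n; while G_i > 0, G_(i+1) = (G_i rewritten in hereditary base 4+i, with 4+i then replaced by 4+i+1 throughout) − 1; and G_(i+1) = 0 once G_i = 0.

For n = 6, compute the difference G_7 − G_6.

G_0 = 6. HB_4(6) = 4 + 2. Bump = 7. G_1 = 6.
G_1 = 6. HB_5(6) = 5 + 1. Bump = 7. G_2 = 6.
G_2 = 6. HB_6(6) = 6. Bump = 7. G_3 = 6.
G_3 = 6. HB_7(6) = 6. Bump = 6. G_4 = 5.
G_4 = 5. HB_8(5) = 5. Bump = 5. G_5 = 4.
G_5 = 4. HB_9(4) = 4. Bump = 4. G_6 = 3.
G_6 = 3. HB_10(3) = 3. Bump = 3. G_7 = 2.

-1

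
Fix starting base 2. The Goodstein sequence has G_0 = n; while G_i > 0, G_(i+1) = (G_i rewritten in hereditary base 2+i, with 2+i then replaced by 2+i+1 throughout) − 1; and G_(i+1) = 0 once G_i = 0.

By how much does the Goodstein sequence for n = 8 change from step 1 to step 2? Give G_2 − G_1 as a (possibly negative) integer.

G_0=8  [base 2] 2^(2 + 1)  →[2↦3]→  3^(3 + 1) = 81  −1 ⇒ G_1=80
G_1=80  [base 3] 2·3^3 + 2·3^2 + 2·3 + 2  →[3↦4]→  2·4^4 + 2·4^2 + 2·4 + 2 = 554  −1 ⇒ G_2=553

473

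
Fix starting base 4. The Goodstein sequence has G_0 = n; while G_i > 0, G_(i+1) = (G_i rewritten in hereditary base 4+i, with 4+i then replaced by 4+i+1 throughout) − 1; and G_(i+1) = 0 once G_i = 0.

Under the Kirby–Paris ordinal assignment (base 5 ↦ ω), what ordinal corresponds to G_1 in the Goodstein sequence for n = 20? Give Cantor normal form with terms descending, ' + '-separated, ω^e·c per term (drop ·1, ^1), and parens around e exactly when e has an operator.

ω^2 + 4

[0] 20 ≡ 4^2 + 4 (base 4). Lift 5: 30. −1: 29.
[1] 29 ≡ 5^2 + 4 (base 5). Lift 6: 40. −1: 39.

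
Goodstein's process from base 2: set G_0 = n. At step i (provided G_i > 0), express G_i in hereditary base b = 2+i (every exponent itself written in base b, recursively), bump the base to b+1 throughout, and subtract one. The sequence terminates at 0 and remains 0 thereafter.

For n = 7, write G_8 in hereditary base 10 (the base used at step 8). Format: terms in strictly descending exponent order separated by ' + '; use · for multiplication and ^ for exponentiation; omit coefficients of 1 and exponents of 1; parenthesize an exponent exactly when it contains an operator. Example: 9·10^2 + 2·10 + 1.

base 2: 7 = 2^2 + 2 + 1; at 3: 3^3 + 3 + 1 = 31; next = 30
base 3: 30 = 3^3 + 3; at 4: 4^4 + 4 = 260; next = 259
base 4: 259 = 4^4 + 3; at 5: 5^5 + 3 = 3128; next = 3127
base 5: 3127 = 5^5 + 2; at 6: 6^6 + 2 = 46658; next = 46657
base 6: 46657 = 6^6 + 1; at 7: 7^7 + 1 = 823544; next = 823543
base 7: 823543 = 7^7; at 8: 8^8 = 16777216; next = 16777215
base 8: 16777215 = 7·8^7 + 7·8^6 + 7·8^5 + 7·8^4 + 7·8^3 + 7·8^2 + 7·8 + 7; at 9: 7·9^7 + 7·9^6 + 7·9^5 + 7·9^4 + 7·9^3 + 7·9^2 + 7·9 + 7 = 37665880; next = 37665879
base 9: 37665879 = 7·9^7 + 7·9^6 + 7·9^5 + 7·9^4 + 7·9^3 + 7·9^2 + 7·9 + 6; at 10: 7·10^7 + 7·10^6 + 7·10^5 + 7·10^4 + 7·10^3 + 7·10^2 + 7·10 + 6 = 77777776; next = 77777775

7·10^7 + 7·10^6 + 7·10^5 + 7·10^4 + 7·10^3 + 7·10^2 + 7·10 + 5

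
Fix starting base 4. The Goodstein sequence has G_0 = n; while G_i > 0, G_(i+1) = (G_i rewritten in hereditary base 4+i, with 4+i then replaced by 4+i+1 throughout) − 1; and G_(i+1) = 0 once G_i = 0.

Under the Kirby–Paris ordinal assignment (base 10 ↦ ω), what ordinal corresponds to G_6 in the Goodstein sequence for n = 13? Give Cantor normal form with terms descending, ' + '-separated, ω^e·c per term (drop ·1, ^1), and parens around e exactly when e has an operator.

ω·2 + 1

[0] 13 ≡ 3·4 + 1 (base 4). Lift 5: 16. −1: 15.
[1] 15 ≡ 3·5 (base 5). Lift 6: 18. −1: 17.
[2] 17 ≡ 2·6 + 5 (base 6). Lift 7: 19. −1: 18.
[3] 18 ≡ 2·7 + 4 (base 7). Lift 8: 20. −1: 19.
[4] 19 ≡ 2·8 + 3 (base 8). Lift 9: 21. −1: 20.
[5] 20 ≡ 2·9 + 2 (base 9). Lift 10: 22. −1: 21.
[6] 21 ≡ 2·10 + 1 (base 10). Lift 11: 23. −1: 22.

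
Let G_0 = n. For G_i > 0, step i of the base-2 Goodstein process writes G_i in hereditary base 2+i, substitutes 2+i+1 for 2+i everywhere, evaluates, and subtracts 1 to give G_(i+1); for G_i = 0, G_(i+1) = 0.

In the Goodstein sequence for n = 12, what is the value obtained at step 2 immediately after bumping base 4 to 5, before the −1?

15686

G_0=12  [base 2] 2^(2 + 1) + 2^2  →[2↦3]→  3^(3 + 1) + 3^3 = 108  −1 ⇒ G_1=107
G_1=107  [base 3] 3^(3 + 1) + 2·3^2 + 2·3 + 2  →[3↦4]→  4^(4 + 1) + 2·4^2 + 2·4 + 2 = 1066  −1 ⇒ G_2=1065
G_2=1065  [base 4] 4^(4 + 1) + 2·4^2 + 2·4 + 1  →[4↦5]→  5^(5 + 1) + 2·5^2 + 2·5 + 1 = 15686  −1 ⇒ G_3=15685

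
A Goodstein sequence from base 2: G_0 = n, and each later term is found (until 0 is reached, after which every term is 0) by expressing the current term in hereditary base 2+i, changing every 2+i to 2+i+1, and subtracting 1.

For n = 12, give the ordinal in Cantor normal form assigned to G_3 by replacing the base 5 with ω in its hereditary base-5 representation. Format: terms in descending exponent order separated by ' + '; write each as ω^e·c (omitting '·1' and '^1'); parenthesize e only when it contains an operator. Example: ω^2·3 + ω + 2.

ω^(ω + 1) + ω^2·2 + ω·2

G_0 = 12. HB_2(12) = 2^(2 + 1) + 2^2. Bump = 108. G_1 = 107.
G_1 = 107. HB_3(107) = 3^(3 + 1) + 2·3^2 + 2·3 + 2. Bump = 1066. G_2 = 1065.
G_2 = 1065. HB_4(1065) = 4^(4 + 1) + 2·4^2 + 2·4 + 1. Bump = 15686. G_3 = 15685.
G_3 = 15685. HB_5(15685) = 5^(5 + 1) + 2·5^2 + 2·5. Bump = 280020. G_4 = 280019.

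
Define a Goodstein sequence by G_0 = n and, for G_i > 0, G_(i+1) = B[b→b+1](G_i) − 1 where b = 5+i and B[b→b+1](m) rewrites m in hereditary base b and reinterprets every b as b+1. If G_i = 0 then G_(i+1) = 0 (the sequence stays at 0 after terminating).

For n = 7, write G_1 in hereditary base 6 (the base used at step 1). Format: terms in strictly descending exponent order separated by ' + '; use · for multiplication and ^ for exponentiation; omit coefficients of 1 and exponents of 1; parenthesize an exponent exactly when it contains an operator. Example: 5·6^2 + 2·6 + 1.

6 + 1

(0) 7|_5 = 5 + 2 ↦ 6 + 2|_6 = 8 ⇒ 7
(1) 7|_6 = 6 + 1 ↦ 7 + 1|_7 = 8 ⇒ 7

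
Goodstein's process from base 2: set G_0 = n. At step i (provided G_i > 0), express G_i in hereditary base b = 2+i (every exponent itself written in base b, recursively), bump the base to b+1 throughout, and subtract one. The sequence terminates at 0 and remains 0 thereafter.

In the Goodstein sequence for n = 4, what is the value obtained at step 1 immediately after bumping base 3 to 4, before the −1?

42

(0) 4|_2 = 2^2 ↦ 3^3|_3 = 27 ⇒ 26
(1) 26|_3 = 2·3^2 + 2·3 + 2 ↦ 2·4^2 + 2·4 + 2|_4 = 42 ⇒ 41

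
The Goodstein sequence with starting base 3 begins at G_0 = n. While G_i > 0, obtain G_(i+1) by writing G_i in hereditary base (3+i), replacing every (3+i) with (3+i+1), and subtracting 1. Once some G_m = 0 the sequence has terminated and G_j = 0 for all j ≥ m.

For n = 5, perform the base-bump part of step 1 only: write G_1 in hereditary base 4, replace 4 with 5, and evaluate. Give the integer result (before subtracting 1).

G_0=5  [base 3] 3 + 2  →[3↦4]→  4 + 2 = 6  −1 ⇒ G_1=5
G_1=5  [base 4] 4 + 1  →[4↦5]→  5 + 1 = 6  −1 ⇒ G_2=5

6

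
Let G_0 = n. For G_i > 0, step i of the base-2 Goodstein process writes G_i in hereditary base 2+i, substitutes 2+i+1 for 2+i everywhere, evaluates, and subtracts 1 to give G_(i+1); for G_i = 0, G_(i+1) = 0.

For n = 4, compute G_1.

(0) 4|_2 = 2^2 ↦ 3^3|_3 = 27 ⇒ 26
(1) 26|_3 = 2·3^2 + 2·3 + 2 ↦ 2·4^2 + 2·4 + 2|_4 = 42 ⇒ 41

26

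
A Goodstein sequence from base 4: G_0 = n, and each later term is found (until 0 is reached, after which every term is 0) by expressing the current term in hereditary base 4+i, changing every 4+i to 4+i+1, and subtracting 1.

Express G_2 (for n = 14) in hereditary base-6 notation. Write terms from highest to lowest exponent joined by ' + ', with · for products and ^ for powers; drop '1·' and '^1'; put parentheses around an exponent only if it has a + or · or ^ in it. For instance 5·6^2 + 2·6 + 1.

[0] 14 ≡ 3·4 + 2 (base 4). Lift 5: 17. −1: 16.
[1] 16 ≡ 3·5 + 1 (base 5). Lift 6: 19. −1: 18.
[2] 18 ≡ 3·6 (base 6). Lift 7: 21. −1: 20.

3·6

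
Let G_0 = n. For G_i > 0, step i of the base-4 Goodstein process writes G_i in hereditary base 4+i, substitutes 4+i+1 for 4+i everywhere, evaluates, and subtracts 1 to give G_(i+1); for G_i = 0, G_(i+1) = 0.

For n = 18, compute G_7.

68

[0] 18 ≡ 4^2 + 2 (base 4). Lift 5: 27. −1: 26.
[1] 26 ≡ 5^2 + 1 (base 5). Lift 6: 37. −1: 36.
[2] 36 ≡ 6^2 (base 6). Lift 7: 49. −1: 48.
[3] 48 ≡ 6·7 + 6 (base 7). Lift 8: 54. −1: 53.
[4] 53 ≡ 6·8 + 5 (base 8). Lift 9: 59. −1: 58.
[5] 58 ≡ 6·9 + 4 (base 9). Lift 10: 64. −1: 63.
[6] 63 ≡ 6·10 + 3 (base 10). Lift 11: 69. −1: 68.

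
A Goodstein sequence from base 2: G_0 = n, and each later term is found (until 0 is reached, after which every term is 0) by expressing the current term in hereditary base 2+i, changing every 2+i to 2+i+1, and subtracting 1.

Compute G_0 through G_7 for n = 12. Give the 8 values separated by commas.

base 2: 12 = 2^(2 + 1) + 2^2; at 3: 3^(3 + 1) + 3^3 = 108; next = 107
base 3: 107 = 3^(3 + 1) + 2·3^2 + 2·3 + 2; at 4: 4^(4 + 1) + 2·4^2 + 2·4 + 2 = 1066; next = 1065
base 4: 1065 = 4^(4 + 1) + 2·4^2 + 2·4 + 1; at 5: 5^(5 + 1) + 2·5^2 + 2·5 + 1 = 15686; next = 15685
base 5: 15685 = 5^(5 + 1) + 2·5^2 + 2·5; at 6: 6^(6 + 1) + 2·6^2 + 2·6 = 280020; next = 280019
base 6: 280019 = 6^(6 + 1) + 2·6^2 + 6 + 5; at 7: 7^(7 + 1) + 2·7^2 + 7 + 5 = 5764911; next = 5764910
base 7: 5764910 = 7^(7 + 1) + 2·7^2 + 7 + 4; at 8: 8^(8 + 1) + 2·8^2 + 8 + 4 = 134217868; next = 134217867
base 8: 134217867 = 8^(8 + 1) + 2·8^2 + 8 + 3; at 9: 9^(9 + 1) + 2·9^2 + 9 + 3 = 3486784575; next = 3486784574

12, 107, 1065, 15685, 280019, 5764910, 134217867, 3486784574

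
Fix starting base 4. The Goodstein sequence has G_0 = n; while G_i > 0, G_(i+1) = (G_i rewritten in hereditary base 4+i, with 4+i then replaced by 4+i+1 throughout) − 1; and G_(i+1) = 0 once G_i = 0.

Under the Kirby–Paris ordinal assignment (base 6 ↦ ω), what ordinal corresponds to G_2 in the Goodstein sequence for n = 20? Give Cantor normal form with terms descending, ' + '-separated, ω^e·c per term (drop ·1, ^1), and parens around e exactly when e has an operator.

ω^2 + 3

i=0: 20 = 4^2 + 4 (b=4); 4→5: 5^2 + 5 = 30; 30−1 = 29
i=1: 29 = 5^2 + 4 (b=5); 5→6: 6^2 + 4 = 40; 40−1 = 39
i=2: 39 = 6^2 + 3 (b=6); 6→7: 7^2 + 3 = 52; 52−1 = 51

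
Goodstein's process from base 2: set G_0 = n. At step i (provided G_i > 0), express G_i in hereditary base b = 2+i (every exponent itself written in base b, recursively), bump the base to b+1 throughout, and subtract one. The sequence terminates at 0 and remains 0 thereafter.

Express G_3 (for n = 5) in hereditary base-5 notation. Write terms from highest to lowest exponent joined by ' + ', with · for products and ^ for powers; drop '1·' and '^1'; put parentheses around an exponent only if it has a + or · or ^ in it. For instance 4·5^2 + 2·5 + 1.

3·5^3 + 3·5^2 + 3·5 + 2

(0) 5|_2 = 2^2 + 1 ↦ 3^3 + 1|_3 = 28 ⇒ 27
(1) 27|_3 = 3^3 ↦ 4^4|_4 = 256 ⇒ 255
(2) 255|_4 = 3·4^3 + 3·4^2 + 3·4 + 3 ↦ 3·5^3 + 3·5^2 + 3·5 + 3|_5 = 468 ⇒ 467
(3) 467|_5 = 3·5^3 + 3·5^2 + 3·5 + 2 ↦ 3·6^3 + 3·6^2 + 3·6 + 2|_6 = 776 ⇒ 775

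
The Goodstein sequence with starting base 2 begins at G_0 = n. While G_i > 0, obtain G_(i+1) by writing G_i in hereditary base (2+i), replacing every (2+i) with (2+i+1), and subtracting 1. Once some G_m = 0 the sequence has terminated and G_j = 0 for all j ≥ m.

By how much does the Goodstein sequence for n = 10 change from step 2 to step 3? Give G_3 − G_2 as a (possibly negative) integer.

14600

[0] 10 ≡ 2^(2 + 1) + 2 (base 2). Lift 3: 84. −1: 83.
[1] 83 ≡ 3^(3 + 1) + 2 (base 3). Lift 4: 1026. −1: 1025.
[2] 1025 ≡ 4^(4 + 1) + 1 (base 4). Lift 5: 15626. −1: 15625.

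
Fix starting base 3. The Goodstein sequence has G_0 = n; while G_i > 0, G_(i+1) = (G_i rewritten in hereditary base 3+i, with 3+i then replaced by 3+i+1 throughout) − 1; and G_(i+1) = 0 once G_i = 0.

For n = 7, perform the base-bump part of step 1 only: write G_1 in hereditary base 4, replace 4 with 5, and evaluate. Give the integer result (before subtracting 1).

10

G_0 = 7. HB_3(7) = 2·3 + 1. Bump = 9. G_1 = 8.
G_1 = 8. HB_4(8) = 2·4. Bump = 10. G_2 = 9.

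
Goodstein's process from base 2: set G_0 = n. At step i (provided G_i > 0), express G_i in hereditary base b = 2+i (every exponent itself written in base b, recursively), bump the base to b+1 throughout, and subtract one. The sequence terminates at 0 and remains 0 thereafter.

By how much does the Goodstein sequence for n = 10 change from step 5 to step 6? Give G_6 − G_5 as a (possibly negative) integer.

step 0: 10 = 2^(2 + 1) + 2; sub 3 for 2: 3^(3 + 1) + 3; = 84; G_1 = 84−1 = 83
step 1: 83 = 3^(3 + 1) + 2; sub 4 for 3: 4^(4 + 1) + 2; = 1026; G_2 = 1026−1 = 1025
step 2: 1025 = 4^(4 + 1) + 1; sub 5 for 4: 5^(5 + 1) + 1; = 15626; G_3 = 15626−1 = 15625
step 3: 15625 = 5^(5 + 1); sub 6 for 5: 6^(6 + 1); = 279936; G_4 = 279936−1 = 279935
step 4: 279935 = 5·6^6 + 5·6^5 + 5·6^4 + 5·6^3 + 5·6^2 + 5·6 + 5; sub 7 for 6: 5·7^7 + 5·7^5 + 5·7^4 + 5·7^3 + 5·7^2 + 5·7 + 5; = 4215755; G_5 = 4215755−1 = 4215754
step 5: 4215754 = 5·7^7 + 5·7^5 + 5·7^4 + 5·7^3 + 5·7^2 + 5·7 + 4; sub 8 for 7: 5·8^8 + 5·8^5 + 5·8^4 + 5·8^3 + 5·8^2 + 5·8 + 4; = 84073324; G_6 = 84073324−1 = 84073323

79857569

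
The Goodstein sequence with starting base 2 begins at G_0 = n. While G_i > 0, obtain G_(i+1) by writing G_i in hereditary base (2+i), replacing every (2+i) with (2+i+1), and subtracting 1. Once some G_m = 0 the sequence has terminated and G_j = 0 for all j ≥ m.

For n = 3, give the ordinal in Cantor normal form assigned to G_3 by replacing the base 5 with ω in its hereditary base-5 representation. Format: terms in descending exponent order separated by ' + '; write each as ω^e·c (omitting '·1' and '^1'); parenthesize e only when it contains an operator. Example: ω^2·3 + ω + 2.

i=0: 3 = 2 + 1 (b=2); 2→3: 3 + 1 = 4; 4−1 = 3
i=1: 3 = 3 (b=3); 3→4: 4 = 4; 4−1 = 3
i=2: 3 = 3 (b=4); 4→5: 3 = 3; 3−1 = 2
i=3: 2 = 2 (b=5); 5→6: 2 = 2; 2−1 = 1

2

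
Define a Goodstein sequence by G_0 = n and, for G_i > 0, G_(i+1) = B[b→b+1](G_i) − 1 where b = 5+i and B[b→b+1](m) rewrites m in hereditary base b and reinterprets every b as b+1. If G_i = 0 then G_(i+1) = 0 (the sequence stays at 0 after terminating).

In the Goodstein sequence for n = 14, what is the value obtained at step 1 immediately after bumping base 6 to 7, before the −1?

(0) 14|_5 = 2·5 + 4 ↦ 2·6 + 4|_6 = 16 ⇒ 15
(1) 15|_6 = 2·6 + 3 ↦ 2·7 + 3|_7 = 17 ⇒ 16

17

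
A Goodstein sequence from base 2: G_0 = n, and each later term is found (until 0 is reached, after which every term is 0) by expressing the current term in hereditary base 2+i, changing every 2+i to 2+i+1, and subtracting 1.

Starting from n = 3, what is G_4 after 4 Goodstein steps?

1

i=0: 3 = 2 + 1 (b=2); 2→3: 3 + 1 = 4; 4−1 = 3
i=1: 3 = 3 (b=3); 3→4: 4 = 4; 4−1 = 3
i=2: 3 = 3 (b=4); 4→5: 3 = 3; 3−1 = 2
i=3: 2 = 2 (b=5); 5→6: 2 = 2; 2−1 = 1
i=4: 1 = 1 (b=6); 6→7: 1 = 1; 1−1 = 0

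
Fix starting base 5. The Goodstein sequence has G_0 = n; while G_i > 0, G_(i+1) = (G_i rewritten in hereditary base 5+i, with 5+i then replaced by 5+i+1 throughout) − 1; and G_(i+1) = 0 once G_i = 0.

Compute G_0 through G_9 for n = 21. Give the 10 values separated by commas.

21, 24, 27, 29, 31, 33, 35, 37, 39, 41

base 5: 21 = 4·5 + 1; at 6: 4·6 + 1 = 25; next = 24
base 6: 24 = 4·6; at 7: 4·7 = 28; next = 27
base 7: 27 = 3·7 + 6; at 8: 3·8 + 6 = 30; next = 29
base 8: 29 = 3·8 + 5; at 9: 3·9 + 5 = 32; next = 31
base 9: 31 = 3·9 + 4; at 10: 3·10 + 4 = 34; next = 33
base 10: 33 = 3·10 + 3; at 11: 3·11 + 3 = 36; next = 35
base 11: 35 = 3·11 + 2; at 12: 3·12 + 2 = 38; next = 37
base 12: 37 = 3·12 + 1; at 13: 3·13 + 1 = 40; next = 39
base 13: 39 = 3·13; at 14: 3·14 = 42; next = 41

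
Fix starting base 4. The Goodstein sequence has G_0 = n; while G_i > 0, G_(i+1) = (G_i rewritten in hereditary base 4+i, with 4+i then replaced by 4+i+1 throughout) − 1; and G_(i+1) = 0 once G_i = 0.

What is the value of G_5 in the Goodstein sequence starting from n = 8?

[0] 8 ≡ 2·4 (base 4). Lift 5: 10. −1: 9.
[1] 9 ≡ 5 + 4 (base 5). Lift 6: 10. −1: 9.
[2] 9 ≡ 6 + 3 (base 6). Lift 7: 10. −1: 9.
[3] 9 ≡ 7 + 2 (base 7). Lift 8: 10. −1: 9.
[4] 9 ≡ 8 + 1 (base 8). Lift 9: 10. −1: 9.
[5] 9 ≡ 9 (base 9). Lift 10: 10. −1: 9.

9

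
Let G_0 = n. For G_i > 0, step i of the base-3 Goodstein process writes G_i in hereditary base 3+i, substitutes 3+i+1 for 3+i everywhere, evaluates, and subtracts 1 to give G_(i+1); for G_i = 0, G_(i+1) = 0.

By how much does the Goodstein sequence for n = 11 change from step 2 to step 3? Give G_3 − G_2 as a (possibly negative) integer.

10

[0] 11 ≡ 3^2 + 2 (base 3). Lift 4: 18. −1: 17.
[1] 17 ≡ 4^2 + 1 (base 4). Lift 5: 26. −1: 25.
[2] 25 ≡ 5^2 (base 5). Lift 6: 36. −1: 35.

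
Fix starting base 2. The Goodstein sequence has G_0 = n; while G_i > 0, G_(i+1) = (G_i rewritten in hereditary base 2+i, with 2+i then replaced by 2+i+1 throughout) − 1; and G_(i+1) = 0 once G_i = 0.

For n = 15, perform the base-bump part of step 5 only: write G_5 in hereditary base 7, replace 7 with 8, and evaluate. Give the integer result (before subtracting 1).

(0) 15|_2 = 2^(2 + 1) + 2^2 + 2 + 1 ↦ 3^(3 + 1) + 3^3 + 3 + 1|_3 = 112 ⇒ 111
(1) 111|_3 = 3^(3 + 1) + 3^3 + 3 ↦ 4^(4 + 1) + 4^4 + 4|_4 = 1284 ⇒ 1283
(2) 1283|_4 = 4^(4 + 1) + 4^4 + 3 ↦ 5^(5 + 1) + 5^5 + 3|_5 = 18753 ⇒ 18752
(3) 18752|_5 = 5^(5 + 1) + 5^5 + 2 ↦ 6^(6 + 1) + 6^6 + 2|_6 = 326594 ⇒ 326593
(4) 326593|_6 = 6^(6 + 1) + 6^6 + 1 ↦ 7^(7 + 1) + 7^7 + 1|_7 = 6588345 ⇒ 6588344
(5) 6588344|_7 = 7^(7 + 1) + 7^7 ↦ 8^(8 + 1) + 8^8|_8 = 150994944 ⇒ 150994943

150994944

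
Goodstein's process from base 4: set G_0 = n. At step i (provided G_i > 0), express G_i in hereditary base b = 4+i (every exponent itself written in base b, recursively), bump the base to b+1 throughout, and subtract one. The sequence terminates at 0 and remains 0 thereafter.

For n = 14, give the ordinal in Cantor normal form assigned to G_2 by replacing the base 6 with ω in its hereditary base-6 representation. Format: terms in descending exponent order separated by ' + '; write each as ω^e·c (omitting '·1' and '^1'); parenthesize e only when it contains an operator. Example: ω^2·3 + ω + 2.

ω·3

(0) 14|_4 = 3·4 + 2 ↦ 3·5 + 2|_5 = 17 ⇒ 16
(1) 16|_5 = 3·5 + 1 ↦ 3·6 + 1|_6 = 19 ⇒ 18
(2) 18|_6 = 3·6 ↦ 3·7|_7 = 21 ⇒ 20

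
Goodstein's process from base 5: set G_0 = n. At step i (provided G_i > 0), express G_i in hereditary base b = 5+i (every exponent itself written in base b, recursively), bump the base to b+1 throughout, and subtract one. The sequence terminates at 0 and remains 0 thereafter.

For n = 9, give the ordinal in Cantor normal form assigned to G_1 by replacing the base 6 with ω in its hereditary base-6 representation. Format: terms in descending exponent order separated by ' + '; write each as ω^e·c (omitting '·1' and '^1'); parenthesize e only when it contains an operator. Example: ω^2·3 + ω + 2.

base 5: 9 = 5 + 4; at 6: 6 + 4 = 10; next = 9
base 6: 9 = 6 + 3; at 7: 7 + 3 = 10; next = 9

ω + 3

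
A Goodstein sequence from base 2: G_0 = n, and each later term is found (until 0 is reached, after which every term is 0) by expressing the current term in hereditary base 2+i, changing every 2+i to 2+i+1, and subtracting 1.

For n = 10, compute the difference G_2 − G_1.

[0] 10 ≡ 2^(2 + 1) + 2 (base 2). Lift 3: 84. −1: 83.
[1] 83 ≡ 3^(3 + 1) + 2 (base 3). Lift 4: 1026. −1: 1025.

942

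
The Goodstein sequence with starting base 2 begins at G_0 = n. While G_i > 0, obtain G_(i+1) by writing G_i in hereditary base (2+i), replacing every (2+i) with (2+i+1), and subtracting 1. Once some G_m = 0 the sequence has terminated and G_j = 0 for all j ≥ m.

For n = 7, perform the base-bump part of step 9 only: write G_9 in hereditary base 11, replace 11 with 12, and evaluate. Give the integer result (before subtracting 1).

i=0: 7 = 2^2 + 2 + 1 (b=2); 2→3: 3^3 + 3 + 1 = 31; 31−1 = 30
i=1: 30 = 3^3 + 3 (b=3); 3→4: 4^4 + 4 = 260; 260−1 = 259
i=2: 259 = 4^4 + 3 (b=4); 4→5: 5^5 + 3 = 3128; 3128−1 = 3127
i=3: 3127 = 5^5 + 2 (b=5); 5→6: 6^6 + 2 = 46658; 46658−1 = 46657
i=4: 46657 = 6^6 + 1 (b=6); 6→7: 7^7 + 1 = 823544; 823544−1 = 823543
i=5: 823543 = 7^7 (b=7); 7→8: 8^8 = 16777216; 16777216−1 = 16777215
i=6: 16777215 = 7·8^7 + 7·8^6 + 7·8^5 + 7·8^4 + 7·8^3 + 7·8^2 + 7·8 + 7 (b=8); 8→9: 7·9^7 + 7·9^6 + 7·9^5 + 7·9^4 + 7·9^3 + 7·9^2 + 7·9 + 7 = 37665880; 37665880−1 = 37665879
i=7: 37665879 = 7·9^7 + 7·9^6 + 7·9^5 + 7·9^4 + 7·9^3 + 7·9^2 + 7·9 + 6 (b=9); 9→10: 7·10^7 + 7·10^6 + 7·10^5 + 7·10^4 + 7·10^3 + 7·10^2 + 7·10 + 6 = 77777776; 77777776−1 = 77777775
i=8: 77777775 = 7·10^7 + 7·10^6 + 7·10^5 + 7·10^4 + 7·10^3 + 7·10^2 + 7·10 + 5 (b=10); 10→11: 7·11^7 + 7·11^6 + 7·11^5 + 7·11^4 + 7·11^3 + 7·11^2 + 7·11 + 5 = 150051214; 150051214−1 = 150051213

273624712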